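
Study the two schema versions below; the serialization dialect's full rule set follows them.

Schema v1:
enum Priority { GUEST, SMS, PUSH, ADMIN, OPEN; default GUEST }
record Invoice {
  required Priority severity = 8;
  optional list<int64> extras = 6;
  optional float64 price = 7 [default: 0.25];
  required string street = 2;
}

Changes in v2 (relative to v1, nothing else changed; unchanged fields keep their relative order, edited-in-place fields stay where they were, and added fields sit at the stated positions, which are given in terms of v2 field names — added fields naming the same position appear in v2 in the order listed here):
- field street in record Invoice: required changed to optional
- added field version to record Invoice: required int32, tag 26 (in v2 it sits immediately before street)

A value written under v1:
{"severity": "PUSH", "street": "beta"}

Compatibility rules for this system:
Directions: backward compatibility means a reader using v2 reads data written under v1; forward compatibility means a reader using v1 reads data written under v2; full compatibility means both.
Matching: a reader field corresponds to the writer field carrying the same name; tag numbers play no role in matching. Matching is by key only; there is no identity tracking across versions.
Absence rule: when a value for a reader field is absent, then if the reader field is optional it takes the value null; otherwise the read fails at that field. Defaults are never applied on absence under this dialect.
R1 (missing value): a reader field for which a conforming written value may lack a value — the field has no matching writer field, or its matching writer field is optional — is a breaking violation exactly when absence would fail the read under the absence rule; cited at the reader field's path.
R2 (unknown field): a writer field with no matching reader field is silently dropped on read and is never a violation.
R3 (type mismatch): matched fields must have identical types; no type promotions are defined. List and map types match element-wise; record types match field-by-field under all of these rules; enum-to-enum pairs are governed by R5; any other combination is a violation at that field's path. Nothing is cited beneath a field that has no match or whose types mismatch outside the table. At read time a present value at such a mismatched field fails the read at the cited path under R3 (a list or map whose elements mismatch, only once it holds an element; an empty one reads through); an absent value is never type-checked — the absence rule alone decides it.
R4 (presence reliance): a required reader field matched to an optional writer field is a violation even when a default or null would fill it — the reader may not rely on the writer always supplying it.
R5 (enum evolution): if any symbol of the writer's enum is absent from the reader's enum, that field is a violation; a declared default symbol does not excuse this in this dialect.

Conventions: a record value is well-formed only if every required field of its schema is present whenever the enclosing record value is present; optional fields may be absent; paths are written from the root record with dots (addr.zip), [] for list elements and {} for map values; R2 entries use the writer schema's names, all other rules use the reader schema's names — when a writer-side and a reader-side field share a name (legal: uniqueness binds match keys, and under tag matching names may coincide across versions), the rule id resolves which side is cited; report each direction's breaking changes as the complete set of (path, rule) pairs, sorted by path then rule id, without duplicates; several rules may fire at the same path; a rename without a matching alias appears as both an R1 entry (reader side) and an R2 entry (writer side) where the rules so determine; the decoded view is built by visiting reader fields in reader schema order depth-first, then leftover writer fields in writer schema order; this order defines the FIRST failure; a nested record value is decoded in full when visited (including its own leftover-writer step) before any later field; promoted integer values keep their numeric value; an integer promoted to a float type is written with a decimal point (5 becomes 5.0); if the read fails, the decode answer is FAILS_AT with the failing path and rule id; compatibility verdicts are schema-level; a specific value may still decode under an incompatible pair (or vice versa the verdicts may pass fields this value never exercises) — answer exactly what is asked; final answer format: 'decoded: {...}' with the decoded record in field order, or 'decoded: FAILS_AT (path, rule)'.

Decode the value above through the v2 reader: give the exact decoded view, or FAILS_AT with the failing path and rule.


decoded: FAILS_AT (version, R1)

arrows below run writer -> reader for Invoice
decode walk for Invoice under reader schema v2:
  severity := "PUSH"
  extras := null (missing; optional => null)
  price := null (missing; optional => null)
  read fails at version under R1 (no fill)
  => FAILS_AT (version, R1)
the other Invoice changes do not affect what is asked:
  field street in record Invoice: required changed to optional -> schema-level compatibility only; this Invoice value's decode is unchanged


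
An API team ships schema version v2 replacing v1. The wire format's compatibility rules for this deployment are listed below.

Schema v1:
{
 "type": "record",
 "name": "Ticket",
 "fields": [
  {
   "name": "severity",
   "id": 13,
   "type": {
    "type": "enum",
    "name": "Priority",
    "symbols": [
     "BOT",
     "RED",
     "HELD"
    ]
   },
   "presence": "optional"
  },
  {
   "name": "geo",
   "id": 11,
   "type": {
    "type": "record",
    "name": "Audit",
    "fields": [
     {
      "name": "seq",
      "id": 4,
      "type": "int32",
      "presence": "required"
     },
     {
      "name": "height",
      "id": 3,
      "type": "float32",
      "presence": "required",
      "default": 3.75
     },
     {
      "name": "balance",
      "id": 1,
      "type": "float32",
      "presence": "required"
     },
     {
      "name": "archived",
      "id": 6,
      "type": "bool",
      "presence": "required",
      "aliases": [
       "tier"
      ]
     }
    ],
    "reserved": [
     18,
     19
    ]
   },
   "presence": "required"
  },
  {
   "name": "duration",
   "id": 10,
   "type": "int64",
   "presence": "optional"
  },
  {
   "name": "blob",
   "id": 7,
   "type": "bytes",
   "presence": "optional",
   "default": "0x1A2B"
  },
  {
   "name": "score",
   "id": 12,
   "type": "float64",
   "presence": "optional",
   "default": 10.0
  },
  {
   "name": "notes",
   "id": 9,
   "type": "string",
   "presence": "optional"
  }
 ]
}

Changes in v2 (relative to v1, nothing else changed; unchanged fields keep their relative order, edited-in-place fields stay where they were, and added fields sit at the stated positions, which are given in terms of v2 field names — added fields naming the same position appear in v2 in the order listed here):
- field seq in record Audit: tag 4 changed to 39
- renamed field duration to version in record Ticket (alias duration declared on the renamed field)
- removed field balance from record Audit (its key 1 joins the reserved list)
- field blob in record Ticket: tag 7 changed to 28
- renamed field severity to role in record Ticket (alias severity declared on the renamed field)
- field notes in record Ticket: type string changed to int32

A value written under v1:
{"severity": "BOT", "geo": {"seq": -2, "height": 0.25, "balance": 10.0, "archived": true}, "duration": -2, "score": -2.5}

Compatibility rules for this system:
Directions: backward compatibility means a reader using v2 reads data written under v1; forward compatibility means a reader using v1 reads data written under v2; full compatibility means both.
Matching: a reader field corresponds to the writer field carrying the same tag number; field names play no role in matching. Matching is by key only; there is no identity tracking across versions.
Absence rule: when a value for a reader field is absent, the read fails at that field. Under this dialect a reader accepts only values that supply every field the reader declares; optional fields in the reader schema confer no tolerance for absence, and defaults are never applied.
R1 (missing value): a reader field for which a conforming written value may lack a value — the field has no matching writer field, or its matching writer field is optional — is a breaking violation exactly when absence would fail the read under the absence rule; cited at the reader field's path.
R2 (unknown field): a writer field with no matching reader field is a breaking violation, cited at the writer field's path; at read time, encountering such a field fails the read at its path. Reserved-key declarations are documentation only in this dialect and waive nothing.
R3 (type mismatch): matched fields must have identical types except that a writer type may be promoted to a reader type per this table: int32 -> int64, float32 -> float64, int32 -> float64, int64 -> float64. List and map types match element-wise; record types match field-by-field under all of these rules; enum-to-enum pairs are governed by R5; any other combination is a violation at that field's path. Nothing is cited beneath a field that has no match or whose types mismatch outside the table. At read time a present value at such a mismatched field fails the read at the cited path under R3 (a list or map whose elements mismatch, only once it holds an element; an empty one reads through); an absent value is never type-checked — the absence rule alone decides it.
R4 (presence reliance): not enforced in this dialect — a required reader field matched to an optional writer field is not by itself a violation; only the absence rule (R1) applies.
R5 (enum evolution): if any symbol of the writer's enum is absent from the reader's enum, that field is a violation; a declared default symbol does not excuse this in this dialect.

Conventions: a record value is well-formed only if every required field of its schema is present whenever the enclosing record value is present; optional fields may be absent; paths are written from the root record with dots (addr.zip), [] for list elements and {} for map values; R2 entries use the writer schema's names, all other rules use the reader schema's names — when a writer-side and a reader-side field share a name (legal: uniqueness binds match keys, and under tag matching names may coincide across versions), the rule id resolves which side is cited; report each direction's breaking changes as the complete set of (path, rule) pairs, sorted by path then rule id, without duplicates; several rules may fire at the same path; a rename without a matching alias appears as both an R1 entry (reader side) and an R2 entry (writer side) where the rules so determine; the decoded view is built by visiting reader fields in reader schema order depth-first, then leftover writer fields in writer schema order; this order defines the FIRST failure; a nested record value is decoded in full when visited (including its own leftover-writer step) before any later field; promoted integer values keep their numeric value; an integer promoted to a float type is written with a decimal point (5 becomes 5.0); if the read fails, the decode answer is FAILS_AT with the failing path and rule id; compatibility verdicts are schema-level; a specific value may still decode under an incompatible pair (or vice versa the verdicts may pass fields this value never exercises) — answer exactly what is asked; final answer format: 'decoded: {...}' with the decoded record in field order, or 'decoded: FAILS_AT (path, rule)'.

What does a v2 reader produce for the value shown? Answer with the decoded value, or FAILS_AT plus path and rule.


the writer's type comes first in each Ticket pair
decode (reader v2):
  role := "BOT" (from writer severity)
  read fails at geo.seq under R1 (no fill)
  => FAILS_AT (geo.seq, R1)
the other Ticket changes do not affect what is asked:
  renamed field duration to version in record Ticket (alias duration declared on the renamed field) -> shifts the Ticket verdicts, not this decode
  removed field balance from record Audit (its key 1 joins the reserved list) -> shifts the Ticket verdicts, not this decode
  field blob in record Ticket: tag 7 changed to 28 -> shifts the Ticket verdicts, not this decode
  renamed field severity to role in record Ticket (alias severity declared on the renamed field) -> shifts the Ticket verdicts, not this decode
  field notes in record Ticket: type string changed to int32 -> shifts the Ticket verdicts, not this decode

decoded: FAILS_AT (geo.seq, R1)


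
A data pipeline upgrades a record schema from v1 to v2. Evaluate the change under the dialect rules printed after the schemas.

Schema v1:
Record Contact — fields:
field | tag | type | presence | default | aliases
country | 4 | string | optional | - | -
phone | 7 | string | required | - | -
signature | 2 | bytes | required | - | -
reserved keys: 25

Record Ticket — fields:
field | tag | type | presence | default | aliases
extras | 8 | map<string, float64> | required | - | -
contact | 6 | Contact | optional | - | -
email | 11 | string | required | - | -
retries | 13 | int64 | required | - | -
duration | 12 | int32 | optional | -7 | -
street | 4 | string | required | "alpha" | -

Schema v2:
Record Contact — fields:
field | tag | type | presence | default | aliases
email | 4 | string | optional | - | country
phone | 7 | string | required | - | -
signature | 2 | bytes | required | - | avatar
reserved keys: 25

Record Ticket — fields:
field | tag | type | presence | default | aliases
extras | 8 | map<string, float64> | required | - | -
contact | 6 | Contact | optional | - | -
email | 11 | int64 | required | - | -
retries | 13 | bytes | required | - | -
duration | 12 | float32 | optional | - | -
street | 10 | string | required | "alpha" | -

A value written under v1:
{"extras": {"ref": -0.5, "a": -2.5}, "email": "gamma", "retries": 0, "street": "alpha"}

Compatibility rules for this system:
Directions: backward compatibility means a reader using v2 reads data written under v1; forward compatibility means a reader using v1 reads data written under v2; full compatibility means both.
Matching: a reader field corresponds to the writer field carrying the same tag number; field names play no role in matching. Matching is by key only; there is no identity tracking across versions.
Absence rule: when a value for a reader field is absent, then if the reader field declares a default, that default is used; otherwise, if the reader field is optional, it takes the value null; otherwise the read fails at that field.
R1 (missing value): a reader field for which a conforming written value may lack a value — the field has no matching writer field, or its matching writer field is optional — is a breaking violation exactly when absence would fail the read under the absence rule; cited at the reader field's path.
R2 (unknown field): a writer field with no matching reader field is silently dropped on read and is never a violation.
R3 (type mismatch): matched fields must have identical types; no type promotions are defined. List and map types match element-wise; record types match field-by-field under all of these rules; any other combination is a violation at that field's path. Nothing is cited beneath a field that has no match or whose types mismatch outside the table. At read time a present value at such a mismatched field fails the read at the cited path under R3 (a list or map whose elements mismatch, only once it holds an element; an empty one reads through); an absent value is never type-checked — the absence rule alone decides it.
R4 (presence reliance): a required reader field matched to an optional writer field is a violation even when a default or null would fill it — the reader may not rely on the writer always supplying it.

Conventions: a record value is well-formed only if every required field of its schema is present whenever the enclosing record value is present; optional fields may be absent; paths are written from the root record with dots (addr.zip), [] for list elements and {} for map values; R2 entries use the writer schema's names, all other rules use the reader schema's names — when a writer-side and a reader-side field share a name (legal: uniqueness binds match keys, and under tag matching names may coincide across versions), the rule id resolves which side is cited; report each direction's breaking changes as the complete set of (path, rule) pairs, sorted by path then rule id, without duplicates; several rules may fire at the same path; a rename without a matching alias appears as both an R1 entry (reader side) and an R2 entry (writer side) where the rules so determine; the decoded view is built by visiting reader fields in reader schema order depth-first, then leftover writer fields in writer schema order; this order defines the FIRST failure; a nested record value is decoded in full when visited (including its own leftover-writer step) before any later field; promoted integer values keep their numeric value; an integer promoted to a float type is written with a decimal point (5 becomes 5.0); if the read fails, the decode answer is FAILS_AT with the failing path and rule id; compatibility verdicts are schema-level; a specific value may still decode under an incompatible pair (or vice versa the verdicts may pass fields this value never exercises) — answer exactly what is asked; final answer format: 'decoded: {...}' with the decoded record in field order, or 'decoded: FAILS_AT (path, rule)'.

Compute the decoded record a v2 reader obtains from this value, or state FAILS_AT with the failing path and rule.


each type pair in Ticket: writer, then reader
decode walk for Ticket under reader schema v2:
  extras := {"ref": -0.5, "a": -2.5}
  contact := null (not supplied -> null)
  read fails at email under R3
  => FAILS_AT (email, R3)
ruling out the remaining Ticket differences:
  field street in record Ticket: tag 4 changed to 10 -> inert under this dialect — no rule fires on Ticket and the result does not move
  field retries in record Ticket: type int64 changed to bytes -> changes Ticket's schema-level verdicts only — the decode of this value is the same
  field duration in record Ticket: type int32 changed to float32 (its default is dropped) -> changes Ticket's schema-level verdicts only — the decode of this value is the same

decoded: FAILS_AT (email, R3)


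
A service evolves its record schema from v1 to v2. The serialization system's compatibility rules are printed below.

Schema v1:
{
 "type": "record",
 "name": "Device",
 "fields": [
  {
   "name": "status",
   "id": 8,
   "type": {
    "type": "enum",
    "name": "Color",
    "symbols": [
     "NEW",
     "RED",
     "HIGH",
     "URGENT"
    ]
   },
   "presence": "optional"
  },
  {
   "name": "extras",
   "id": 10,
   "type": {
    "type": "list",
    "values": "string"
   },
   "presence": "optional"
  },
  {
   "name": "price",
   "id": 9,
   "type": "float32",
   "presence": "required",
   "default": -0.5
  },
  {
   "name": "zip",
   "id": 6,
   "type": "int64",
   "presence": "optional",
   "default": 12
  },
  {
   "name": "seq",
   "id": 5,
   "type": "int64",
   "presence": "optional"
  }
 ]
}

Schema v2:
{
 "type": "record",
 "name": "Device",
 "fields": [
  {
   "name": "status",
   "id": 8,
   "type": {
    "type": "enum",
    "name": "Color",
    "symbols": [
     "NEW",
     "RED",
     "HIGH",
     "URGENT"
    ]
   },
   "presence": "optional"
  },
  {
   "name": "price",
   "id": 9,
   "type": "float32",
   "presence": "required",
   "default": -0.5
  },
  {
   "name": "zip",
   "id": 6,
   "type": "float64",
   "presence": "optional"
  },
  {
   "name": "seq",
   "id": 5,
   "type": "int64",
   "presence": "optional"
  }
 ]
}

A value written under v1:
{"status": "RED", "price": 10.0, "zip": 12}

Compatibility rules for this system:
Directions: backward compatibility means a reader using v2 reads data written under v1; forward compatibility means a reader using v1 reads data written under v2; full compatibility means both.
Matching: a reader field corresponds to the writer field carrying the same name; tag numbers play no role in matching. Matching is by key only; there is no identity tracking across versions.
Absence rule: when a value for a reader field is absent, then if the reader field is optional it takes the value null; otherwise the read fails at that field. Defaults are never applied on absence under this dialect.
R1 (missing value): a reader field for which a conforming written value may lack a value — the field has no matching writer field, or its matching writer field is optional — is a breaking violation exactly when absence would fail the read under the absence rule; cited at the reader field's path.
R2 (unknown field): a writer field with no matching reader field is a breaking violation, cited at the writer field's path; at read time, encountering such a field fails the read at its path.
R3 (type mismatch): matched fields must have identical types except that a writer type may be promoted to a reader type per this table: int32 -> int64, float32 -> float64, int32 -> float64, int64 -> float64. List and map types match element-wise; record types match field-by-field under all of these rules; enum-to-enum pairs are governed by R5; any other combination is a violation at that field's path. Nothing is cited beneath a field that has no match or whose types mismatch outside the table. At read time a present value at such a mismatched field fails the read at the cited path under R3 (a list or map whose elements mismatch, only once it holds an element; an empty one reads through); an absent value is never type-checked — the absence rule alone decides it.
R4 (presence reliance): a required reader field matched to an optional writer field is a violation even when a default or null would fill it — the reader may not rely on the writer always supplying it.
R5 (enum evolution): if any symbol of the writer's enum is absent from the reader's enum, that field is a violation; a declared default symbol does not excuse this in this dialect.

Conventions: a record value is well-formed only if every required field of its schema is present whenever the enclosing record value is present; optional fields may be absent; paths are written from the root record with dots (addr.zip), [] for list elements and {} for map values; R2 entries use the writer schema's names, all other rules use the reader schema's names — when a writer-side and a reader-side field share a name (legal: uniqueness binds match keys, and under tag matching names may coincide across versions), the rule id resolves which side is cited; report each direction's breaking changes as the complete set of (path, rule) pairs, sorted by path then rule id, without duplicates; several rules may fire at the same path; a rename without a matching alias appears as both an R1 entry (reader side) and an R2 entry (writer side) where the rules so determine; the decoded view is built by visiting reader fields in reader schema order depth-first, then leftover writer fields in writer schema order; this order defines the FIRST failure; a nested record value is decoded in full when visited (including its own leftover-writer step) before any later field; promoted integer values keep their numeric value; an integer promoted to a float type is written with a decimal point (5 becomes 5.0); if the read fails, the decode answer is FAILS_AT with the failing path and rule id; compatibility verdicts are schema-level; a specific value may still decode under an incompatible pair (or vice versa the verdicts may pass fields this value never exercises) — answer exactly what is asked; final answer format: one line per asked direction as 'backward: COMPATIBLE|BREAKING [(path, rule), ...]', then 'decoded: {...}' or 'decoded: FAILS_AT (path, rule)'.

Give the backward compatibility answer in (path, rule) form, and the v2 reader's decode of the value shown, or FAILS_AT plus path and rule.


backward: BREAKING [(extras, R2)]; decoded: {"status": "RED", "price": 10.0, "zip": 12.0, "seq": null}

each type pair in Device: writer, then reader
backward for Device (reader v2, writer v1):
  status: Color -> Color, writer optional; from status
  price: float32 -> float32, writer required; from price
  zip: int64 -> float64, writer optional; from zip
  seq: int64 -> int64, writer optional; from seq
  writer field extras has no reader counterpart
  rule R2 violated at extras
  => 1 violation(s): backward is BREAKING for Device
migrating the Device value to v2:
  status := "RED"
  price := 10.0
  zip := 12.0 (int64 -> float64)
  seq := null (not supplied -> null)
  => decoded: {"status": "RED", "price": 10.0, "zip": 12.0, "seq": null}
the rest of the Device diff is inert for this question:
  field zip in record Device: type int64 changed to float64 (its default is dropped) -> matters only for Device's forward compatibility — outside the asked direction


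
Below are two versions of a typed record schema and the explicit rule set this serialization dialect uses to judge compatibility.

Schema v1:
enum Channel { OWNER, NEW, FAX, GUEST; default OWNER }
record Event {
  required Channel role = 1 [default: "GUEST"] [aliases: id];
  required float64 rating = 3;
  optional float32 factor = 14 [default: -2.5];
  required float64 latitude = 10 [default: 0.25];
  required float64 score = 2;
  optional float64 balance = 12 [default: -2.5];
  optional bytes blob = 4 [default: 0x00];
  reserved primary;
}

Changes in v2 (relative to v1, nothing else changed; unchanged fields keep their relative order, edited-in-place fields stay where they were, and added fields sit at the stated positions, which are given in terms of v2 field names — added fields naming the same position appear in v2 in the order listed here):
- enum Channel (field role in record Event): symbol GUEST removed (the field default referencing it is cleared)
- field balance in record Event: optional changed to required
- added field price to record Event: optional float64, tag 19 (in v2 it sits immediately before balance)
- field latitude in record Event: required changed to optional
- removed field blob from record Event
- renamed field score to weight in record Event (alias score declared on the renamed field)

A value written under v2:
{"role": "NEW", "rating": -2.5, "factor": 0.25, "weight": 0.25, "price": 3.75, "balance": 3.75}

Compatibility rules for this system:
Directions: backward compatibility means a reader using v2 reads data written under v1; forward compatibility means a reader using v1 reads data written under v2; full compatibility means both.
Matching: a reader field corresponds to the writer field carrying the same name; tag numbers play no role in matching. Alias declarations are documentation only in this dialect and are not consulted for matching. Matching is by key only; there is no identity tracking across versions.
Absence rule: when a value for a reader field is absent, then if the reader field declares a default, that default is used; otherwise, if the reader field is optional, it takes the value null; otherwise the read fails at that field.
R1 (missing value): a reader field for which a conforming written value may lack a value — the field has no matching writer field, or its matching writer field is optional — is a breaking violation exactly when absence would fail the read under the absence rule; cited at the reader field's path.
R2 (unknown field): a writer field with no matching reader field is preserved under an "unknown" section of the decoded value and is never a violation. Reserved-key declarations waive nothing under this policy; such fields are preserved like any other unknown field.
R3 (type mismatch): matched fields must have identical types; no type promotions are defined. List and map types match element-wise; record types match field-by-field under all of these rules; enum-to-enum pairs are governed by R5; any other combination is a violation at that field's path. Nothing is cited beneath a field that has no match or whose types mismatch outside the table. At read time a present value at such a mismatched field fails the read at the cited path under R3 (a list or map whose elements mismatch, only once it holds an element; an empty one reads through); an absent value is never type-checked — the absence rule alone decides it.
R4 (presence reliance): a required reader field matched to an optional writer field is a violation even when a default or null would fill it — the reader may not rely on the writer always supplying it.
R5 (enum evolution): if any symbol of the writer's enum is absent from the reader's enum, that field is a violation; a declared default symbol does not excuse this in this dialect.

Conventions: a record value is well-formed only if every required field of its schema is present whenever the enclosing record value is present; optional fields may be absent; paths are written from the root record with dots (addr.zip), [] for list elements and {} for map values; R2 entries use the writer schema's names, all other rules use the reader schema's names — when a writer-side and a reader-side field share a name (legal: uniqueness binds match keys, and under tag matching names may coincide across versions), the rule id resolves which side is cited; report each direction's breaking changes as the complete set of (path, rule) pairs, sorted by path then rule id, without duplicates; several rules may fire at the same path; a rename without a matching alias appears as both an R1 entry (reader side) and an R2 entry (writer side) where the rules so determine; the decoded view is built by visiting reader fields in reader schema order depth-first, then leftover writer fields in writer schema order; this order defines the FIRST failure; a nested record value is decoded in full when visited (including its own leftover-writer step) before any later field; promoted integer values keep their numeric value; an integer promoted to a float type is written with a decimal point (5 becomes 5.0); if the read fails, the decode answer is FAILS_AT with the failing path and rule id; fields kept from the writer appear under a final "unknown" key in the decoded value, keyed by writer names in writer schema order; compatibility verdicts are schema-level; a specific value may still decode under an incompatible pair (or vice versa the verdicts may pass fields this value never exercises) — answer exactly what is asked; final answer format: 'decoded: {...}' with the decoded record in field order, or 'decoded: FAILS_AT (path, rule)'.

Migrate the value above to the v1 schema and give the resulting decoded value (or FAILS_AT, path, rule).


arrows below run writer -> reader for Event
decode walk for Event under reader schema v1:
  role := "NEW"
  rating := -2.5
  factor := 0.25
  latitude := 0.25 (absent -> default)
  read fails at score under R1 (no fill)
  => FAILS_AT (score, R1)
remaining Event differences; none change what is asked:
  enum Channel (field role in record Event): symbol GUEST removed (the field default referencing it is cleared) -> affects the rule determinations only; this particular Event value decodes identically
  field balance in record Event: optional changed to required -> affects the rule determinations only; this particular Event value decodes identically
  added field price to record Event: optional float64, tag 19 (in v2 it sits immediately before balance) -> fires no rule on Event under this dialect and leaves the result unchanged
  field latitude in record Event: required changed to optional -> affects the rule determinations only; this particular Event value decodes identically
  removed field blob from record Event -> fires no rule on Event under this dialect and leaves the result unchanged

decoded: FAILS_AT (score, R1)


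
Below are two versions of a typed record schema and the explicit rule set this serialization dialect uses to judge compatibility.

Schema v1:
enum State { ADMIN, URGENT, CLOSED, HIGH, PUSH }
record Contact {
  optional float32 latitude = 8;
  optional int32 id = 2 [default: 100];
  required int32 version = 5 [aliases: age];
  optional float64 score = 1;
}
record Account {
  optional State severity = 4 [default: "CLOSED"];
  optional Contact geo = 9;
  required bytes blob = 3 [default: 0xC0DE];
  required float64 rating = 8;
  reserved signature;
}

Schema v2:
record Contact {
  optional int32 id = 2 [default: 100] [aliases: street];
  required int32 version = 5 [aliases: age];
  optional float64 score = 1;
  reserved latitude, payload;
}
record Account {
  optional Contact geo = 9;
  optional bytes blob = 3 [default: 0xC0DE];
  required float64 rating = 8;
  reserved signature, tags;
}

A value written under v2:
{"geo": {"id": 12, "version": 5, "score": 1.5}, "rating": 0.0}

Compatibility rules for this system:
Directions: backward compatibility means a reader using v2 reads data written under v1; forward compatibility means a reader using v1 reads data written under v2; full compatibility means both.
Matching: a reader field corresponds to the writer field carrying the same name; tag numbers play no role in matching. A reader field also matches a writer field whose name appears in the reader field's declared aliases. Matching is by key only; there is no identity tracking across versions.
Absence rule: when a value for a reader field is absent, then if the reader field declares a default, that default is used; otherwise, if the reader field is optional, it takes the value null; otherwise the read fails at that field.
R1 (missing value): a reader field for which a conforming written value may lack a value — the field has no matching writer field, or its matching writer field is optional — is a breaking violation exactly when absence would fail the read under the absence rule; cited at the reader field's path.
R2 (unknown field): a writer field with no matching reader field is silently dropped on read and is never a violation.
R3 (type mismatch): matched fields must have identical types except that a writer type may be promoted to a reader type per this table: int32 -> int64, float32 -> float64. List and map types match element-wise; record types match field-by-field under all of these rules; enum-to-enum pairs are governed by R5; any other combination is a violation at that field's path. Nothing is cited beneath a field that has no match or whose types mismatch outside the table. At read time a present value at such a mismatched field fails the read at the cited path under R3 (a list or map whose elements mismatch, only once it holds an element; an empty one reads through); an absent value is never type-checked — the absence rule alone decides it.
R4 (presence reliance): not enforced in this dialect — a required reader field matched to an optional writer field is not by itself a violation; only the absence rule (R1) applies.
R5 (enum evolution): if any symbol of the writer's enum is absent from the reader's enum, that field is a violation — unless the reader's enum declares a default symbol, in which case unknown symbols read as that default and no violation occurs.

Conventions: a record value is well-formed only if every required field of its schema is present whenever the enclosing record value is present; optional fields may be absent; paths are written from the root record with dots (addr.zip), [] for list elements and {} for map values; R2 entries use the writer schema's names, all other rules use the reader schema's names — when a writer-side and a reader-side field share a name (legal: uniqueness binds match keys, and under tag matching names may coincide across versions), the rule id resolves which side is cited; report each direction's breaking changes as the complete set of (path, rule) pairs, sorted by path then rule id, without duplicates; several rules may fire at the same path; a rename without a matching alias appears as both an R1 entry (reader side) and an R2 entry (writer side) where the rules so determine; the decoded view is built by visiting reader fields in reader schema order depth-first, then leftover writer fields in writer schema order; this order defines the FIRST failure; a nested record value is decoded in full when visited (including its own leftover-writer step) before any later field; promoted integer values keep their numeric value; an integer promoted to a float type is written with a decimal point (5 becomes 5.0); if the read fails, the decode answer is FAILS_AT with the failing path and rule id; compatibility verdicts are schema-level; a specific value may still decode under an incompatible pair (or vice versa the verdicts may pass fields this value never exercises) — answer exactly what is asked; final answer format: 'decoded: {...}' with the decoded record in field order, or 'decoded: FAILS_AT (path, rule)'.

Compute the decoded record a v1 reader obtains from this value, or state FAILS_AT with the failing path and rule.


decoded: {"severity": "CLOSED", "geo": {"latitude": null, "id": 12, "version": 5, "score": 1.5}, "blob": 0xC0DE, "rating": 0.0}

each type pair in Account: writer, then reader
decode walk for Account under reader schema v1:
  severity := "CLOSED" (absent -> default)
  geo.latitude := null (absent, optional -> null)
  geo.id := 12
  geo.version := 5
  geo.score := 1.5
  blob := 0xC0DE (absent -> default)
  rating := 0.0
  => decoded: {"severity": "CLOSED", "geo": {"latitude": null, "id": 12, "version": 5, "score": 1.5}, "blob": 0xC0DE, "rating": 0.0}
the other Account changes do not affect what is asked:
  removed field severity from record Account -> fires no rule on Account under this dialect and leaves the result unchanged
  removed field latitude from record Contact (its key "latitude" joins the reserved list) -> fires no rule on Account under this dialect and leaves the result unchanged
  field blob in record Account: required changed to optional -> fires no rule on Account under this dialect and leaves the result unchanged


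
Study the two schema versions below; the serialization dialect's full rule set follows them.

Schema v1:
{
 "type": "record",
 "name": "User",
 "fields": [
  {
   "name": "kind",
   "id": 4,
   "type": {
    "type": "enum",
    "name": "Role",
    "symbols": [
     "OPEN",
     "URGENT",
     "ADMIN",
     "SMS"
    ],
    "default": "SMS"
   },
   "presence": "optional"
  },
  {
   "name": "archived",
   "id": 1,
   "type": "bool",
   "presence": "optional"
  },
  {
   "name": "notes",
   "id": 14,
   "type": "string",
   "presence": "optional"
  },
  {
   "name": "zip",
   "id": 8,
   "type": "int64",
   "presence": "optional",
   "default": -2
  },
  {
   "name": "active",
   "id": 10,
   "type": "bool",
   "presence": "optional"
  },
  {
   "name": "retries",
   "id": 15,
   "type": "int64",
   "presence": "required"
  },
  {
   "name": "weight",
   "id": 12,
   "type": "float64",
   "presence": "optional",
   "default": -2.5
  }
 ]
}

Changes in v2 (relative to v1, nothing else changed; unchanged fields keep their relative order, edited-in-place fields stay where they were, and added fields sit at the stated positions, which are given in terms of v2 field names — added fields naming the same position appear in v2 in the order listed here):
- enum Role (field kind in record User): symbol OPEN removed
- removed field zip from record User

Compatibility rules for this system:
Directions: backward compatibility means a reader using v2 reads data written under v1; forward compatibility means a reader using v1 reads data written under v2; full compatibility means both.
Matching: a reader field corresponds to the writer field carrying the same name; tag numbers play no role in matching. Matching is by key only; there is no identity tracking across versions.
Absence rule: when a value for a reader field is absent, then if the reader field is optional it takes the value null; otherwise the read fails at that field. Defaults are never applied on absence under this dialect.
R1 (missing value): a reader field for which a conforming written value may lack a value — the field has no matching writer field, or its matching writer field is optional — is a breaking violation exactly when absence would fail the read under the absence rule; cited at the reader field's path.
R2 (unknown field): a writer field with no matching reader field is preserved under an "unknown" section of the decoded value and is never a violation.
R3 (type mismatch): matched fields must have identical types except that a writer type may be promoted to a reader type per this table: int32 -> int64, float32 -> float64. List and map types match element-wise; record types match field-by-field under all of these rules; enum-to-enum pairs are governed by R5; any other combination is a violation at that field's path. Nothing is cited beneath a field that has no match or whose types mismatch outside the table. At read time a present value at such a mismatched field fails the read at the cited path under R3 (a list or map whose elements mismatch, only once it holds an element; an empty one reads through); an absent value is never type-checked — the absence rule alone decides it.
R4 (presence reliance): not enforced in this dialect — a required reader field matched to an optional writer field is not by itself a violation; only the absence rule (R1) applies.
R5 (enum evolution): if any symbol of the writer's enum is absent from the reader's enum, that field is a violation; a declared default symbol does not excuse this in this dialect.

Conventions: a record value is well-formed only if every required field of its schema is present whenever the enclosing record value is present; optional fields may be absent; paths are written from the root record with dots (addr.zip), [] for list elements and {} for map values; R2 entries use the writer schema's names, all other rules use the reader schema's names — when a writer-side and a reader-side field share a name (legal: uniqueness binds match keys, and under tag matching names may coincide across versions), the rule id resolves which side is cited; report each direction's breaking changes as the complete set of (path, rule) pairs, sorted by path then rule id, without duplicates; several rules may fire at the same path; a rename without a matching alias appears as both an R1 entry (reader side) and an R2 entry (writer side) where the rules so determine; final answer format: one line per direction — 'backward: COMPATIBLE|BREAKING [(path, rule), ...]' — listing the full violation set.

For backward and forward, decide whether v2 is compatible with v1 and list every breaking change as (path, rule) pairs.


arrows below run writer -> reader for User
backward on User — v2 reading data written by v1:
  kind: Role -> Role, writer optional; from kind
  archived: bool -> bool, writer optional; from archived
  notes: string -> string, writer optional; from notes
  active: bool -> bool, writer optional; from active
  retries: int64 -> int64, writer required; from retries
  weight: float64 -> float64, writer optional; from weight
  writer zip: unknown to reader
  rule R5 violated at kind
  => backward: BREAKING (1)
forward on User — v1 reading data written by v2:
  kind: Role -> Role, writer optional; from kind
  archived: bool -> bool, writer optional; from archived
  notes: string -> string, writer optional; from notes
  zip: no writer-side match
  active: bool -> bool, writer optional; from active
  retries: int64 -> int64, writer required; from retries
  weight: float64 -> float64, writer optional; from weight
  nothing fires on User: forward is COMPATIBLE

backward: BREAKING [(kind, R5)]; forward: COMPATIBLE []
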